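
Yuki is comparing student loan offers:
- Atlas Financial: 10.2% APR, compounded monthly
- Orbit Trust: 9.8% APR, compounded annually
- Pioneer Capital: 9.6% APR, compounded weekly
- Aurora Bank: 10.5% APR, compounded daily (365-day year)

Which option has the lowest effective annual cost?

Orbit Trust

Atlas Financial: (1 + 0.102/12)^12 − 1 = 10.691%
Orbit Trust: compounded annually, EAR = 9.800%
Pioneer Capital: (1 + 0.096/52)^52 − 1 = 10.066%
Aurora Bank: (1 + 0.105/365)^365 − 1 = 11.069%
The lowest effective annual rate is Orbit Trust at 9.800%.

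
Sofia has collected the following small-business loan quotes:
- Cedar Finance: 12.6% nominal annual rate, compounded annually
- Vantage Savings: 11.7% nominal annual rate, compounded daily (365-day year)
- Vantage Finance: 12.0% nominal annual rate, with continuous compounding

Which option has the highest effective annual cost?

Vantage Finance

Cedar Finance: compounded annually, EAR = 12.600%
Vantage Savings: (1 + 0.117/365)^365 − 1 = 12.410%
Vantage Finance: e^0.120 − 1 = 12.750%
The highest effective annual rate is Vantage Finance at 12.750%.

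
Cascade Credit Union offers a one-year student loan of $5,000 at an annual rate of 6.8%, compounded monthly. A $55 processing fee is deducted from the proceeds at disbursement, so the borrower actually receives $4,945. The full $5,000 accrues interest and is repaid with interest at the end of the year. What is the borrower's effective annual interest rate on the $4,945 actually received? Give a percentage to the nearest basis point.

8.21%

Amount owed after one year: 5,000 × (1 + 0.068/12)^12 = 5,000 × 1.070160 = $5,350.80.
Effective rate on net proceeds: 5,350.80 / 4,945 − 1 = 0.082063 = 8.21%.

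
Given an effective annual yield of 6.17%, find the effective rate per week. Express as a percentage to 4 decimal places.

The per-week rate i satisfies (1 + i)^52 = 1 + 0.0617.
i = 1.0617^(1/52) − 1 = 0.0011520 = 0.1152%.

0.1152%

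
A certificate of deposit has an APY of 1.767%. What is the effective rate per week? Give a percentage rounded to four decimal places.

The per-week rate i satisfies (1 + i)^52 = 1 + 0.01767.
i = 1.01767^(1/52) − 1 = 0.0003369 = 0.0337%.

0.0337%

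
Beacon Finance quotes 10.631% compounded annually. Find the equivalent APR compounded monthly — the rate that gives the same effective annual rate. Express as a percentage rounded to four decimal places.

Compounded annually, EAR = nominal = 0.106310.
Solve (1 + r/12)^12 = 1.106310: r/12 = 1.106310^(1/12) − 1 = 0.008455, so r = 0.101457 = 10.1457%.

10.1457%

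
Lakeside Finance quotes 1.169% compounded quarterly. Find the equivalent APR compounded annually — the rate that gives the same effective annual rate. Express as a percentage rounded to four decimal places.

EAR = (1 + 0.01169/4)^4 − 1 = 0.011741.
Compounded annually, the equivalent nominal rate is the EAR itself: 1.1741%.

1.1741%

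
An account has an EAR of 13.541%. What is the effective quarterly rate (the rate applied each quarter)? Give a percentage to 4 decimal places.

The per-quarter rate i satisfies (1 + i)^4 = 1 + 0.13541.
i = 1.13541^(1/4) − 1 = 0.0322578 = 3.2258%.

3.2258%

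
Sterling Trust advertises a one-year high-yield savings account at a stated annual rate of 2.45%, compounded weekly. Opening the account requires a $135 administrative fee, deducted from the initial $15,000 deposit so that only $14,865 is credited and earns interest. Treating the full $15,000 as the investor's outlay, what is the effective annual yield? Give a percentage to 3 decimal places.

Value after one year: 14,865 × (1 + 0.0245/52)^52 = 14,865 × 1.024797 = $15,233.60.
Effective yield on the $15,000 outlay: 15,233.60 / 15,000 − 1 = 0.015574 = 1.557%.

1.557%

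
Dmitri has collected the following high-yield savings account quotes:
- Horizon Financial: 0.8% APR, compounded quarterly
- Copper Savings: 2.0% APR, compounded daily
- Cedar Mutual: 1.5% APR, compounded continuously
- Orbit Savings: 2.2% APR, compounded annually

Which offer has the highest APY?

Horizon Financial: (1 + 0.008/4)^4 − 1 = 0.802%
Copper Savings: (1 + 0.020/365)^365 − 1 = 2.020%
Cedar Mutual: e^0.015 − 1 = 1.511%
Orbit Savings: compounded annually, EAR = 2.200%
The highest effective annual rate is Orbit Savings at 2.200%.

Orbit Savings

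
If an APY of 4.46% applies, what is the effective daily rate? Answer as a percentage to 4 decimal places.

0.0120%

The per-day rate i satisfies (1 + i)^365 = 1 + 0.0446.
i = 1.0446^(1/365) − 1 = 0.0001196 = 0.0120%.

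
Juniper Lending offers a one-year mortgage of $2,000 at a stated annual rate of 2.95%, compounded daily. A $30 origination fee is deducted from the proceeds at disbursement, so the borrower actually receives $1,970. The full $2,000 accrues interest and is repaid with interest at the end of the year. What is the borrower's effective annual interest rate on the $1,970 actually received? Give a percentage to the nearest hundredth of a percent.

4.56%

Amount owed after one year: 2,000 × (1 + 0.0295/365)^365 = 2,000 × 1.029938 = $2,059.88.
Effective rate on net proceeds: 2,059.88 / 1,970 − 1 = 0.045623 = 4.56%.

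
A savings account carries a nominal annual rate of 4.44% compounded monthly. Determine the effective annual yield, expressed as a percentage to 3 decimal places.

4.531%

EAR = (1 + 0.0444/12)^12 − 1.
= (1 + 0.003700)^12 − 1 = 1.045315 − 1 = 4.531%.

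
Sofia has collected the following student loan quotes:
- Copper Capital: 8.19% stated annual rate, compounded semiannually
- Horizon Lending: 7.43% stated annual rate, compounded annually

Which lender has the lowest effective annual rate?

Copper Capital: (1 + 0.0819/2)^2 − 1 = 8.358%
Horizon Lending: compounded annually, EAR = 7.430%
The lowest effective annual rate is Horizon Lending at 7.430%.

Horizon Lending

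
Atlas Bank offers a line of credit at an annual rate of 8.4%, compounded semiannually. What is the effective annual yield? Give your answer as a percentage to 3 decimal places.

EAR = (1 + 0.084/2)^2 − 1.
= (1 + 0.042000)^2 − 1 = 1.085764 − 1 = 8.576%.

8.576%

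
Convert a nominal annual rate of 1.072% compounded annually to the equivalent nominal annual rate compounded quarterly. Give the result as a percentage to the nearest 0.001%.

Compounded annually, EAR = nominal = 0.010720.
Solve (1 + r/4)^4 = 1.010720: r/4 = 1.010720^(1/4) − 1 = 0.002669, so r = 0.010677 = 1.068%.

1.068%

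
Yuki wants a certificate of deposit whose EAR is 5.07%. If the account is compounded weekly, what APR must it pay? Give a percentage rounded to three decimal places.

4.948%

(1 + r/52)^52 − 1 = 0.0507, so 1 + r/52 = 1.0507^(1/52).
r/52 = 0.000952, so r = 0.049480 = 4.948%.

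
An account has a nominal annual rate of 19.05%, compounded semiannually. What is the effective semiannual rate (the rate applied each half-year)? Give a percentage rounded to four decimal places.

With a nominal annual rate compounded semiannually, the periodic rate is the nominal rate divided by 2.
i = 0.1905 / 2 = 0.0952500 = 9.5250%.

9.5250%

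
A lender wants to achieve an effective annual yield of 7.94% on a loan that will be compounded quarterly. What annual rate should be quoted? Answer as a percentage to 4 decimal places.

7.7140%

(1 + r/4)^4 − 1 = 0.0794, so 1 + r/4 = 1.0794^(1/4).
r/4 = 0.019285, so r = 0.077140 = 7.7140%.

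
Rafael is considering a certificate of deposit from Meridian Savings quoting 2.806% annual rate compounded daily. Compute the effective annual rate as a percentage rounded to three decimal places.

2.846%

EAR = (1 + 0.02806/365)^365 − 1.
= (1 + 0.000077)^365 − 1 = 1.028456 − 1 = 2.846%.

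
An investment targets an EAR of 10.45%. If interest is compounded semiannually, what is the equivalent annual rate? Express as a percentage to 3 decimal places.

(1 + r/2)^2 − 1 = 0.1045, so 1 + r/2 = 1.1045^(1/2).
r/2 = 0.050952, so r = 0.101904 = 10.190%.

10.190%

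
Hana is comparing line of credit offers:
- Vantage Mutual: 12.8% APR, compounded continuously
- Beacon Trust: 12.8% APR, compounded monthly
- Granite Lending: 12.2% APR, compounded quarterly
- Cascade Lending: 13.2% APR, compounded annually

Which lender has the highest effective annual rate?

Vantage Mutual

Vantage Mutual: e^0.128 − 1 = 13.655%
Beacon Trust: (1 + 0.128/12)^12 − 1 = 13.578%
Granite Lending: (1 + 0.122/4)^4 − 1 = 12.770%
Cascade Lending: compounded annually, EAR = 13.200%
The highest effective annual rate is Vantage Mutual at 13.655%.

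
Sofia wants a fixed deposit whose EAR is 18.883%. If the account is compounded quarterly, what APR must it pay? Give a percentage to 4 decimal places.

(1 + r/4)^4 − 1 = 0.18883, so 1 + r/4 = 1.18883^(1/4).
r/4 = 0.044191, so r = 0.176764 = 17.6764%.

17.6764%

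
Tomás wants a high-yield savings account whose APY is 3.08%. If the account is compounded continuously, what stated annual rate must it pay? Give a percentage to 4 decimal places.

3.0335%

Continuous: nominal r satisfies e^r − 1 = 0.0308.
r = ln(1 + 0.0308) = ln(1.0308) = 0.030335 = 3.0335%.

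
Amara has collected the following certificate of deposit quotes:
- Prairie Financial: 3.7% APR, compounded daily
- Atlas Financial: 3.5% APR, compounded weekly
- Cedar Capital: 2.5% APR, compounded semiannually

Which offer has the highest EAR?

Prairie Financial

Prairie Financial: (1 + 0.037/365)^365 − 1 = 3.769%
Atlas Financial: (1 + 0.035/52)^52 − 1 = 3.561%
Cedar Capital: (1 + 0.025/2)^2 − 1 = 2.516%
The highest effective annual rate is Prairie Financial at 3.769%.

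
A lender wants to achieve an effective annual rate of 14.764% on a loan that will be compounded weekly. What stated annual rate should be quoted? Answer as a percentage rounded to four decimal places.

13.7890%

(1 + r/52)^52 − 1 = 0.14764, so 1 + r/52 = 1.14764^(1/52).
r/52 = 0.002652, so r = 0.137890 = 13.7890%.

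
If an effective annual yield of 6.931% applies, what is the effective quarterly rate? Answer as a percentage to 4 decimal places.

1.6895%

The per-quarter rate i satisfies (1 + i)^4 = 1 + 0.06931.
i = 1.06931^(1/4) − 1 = 0.0168945 = 1.6895%.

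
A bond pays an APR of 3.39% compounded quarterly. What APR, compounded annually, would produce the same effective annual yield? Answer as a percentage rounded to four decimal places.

3.4333%

EAR = (1 + 0.0339/4)^4 − 1 = 0.034333.
Compounded annually, the equivalent nominal rate is the EAR itself: 3.4333%.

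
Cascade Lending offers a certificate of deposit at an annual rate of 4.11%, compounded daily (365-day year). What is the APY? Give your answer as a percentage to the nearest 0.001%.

4.195%

EAR = (1 + 0.0411/365)^365 − 1.
= 1.041954 − 1 = 4.195%.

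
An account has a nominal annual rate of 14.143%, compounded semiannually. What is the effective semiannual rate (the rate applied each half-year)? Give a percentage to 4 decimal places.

7.0715%

With a nominal annual rate compounded semiannually, the periodic rate is the nominal rate divided by 2.
i = 0.14143 / 2 = 0.0707150 = 7.0715%.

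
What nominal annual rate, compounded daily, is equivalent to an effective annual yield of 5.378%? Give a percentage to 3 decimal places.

5.239%

(1 + r/365)^365 − 1 = 0.05378, so 1 + r/365 = 1.05378^(1/365).
r/365 = 0.000144, so r = 0.052387 = 5.239%.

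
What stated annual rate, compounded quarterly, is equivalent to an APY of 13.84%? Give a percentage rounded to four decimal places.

13.1747%

(1 + r/4)^4 − 1 = 0.1384, so 1 + r/4 = 1.1384^(1/4).
r/4 = 0.032937, so r = 0.131747 = 13.1747%.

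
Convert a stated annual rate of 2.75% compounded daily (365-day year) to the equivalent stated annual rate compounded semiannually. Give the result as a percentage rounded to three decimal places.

EAR = (1 + 0.0275/365)^365 − 1 = 0.027881.
Solve (1 + r/2)^2 = 1.027881: r/2 = 1.027881^(1/2) − 1 = 0.013844, so r = 0.027689 = 2.769%.

2.769%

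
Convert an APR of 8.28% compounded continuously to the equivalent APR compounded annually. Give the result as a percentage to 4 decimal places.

EAR under continuous compounding: e^0.0828 − 1 = 0.086325.
Compounded annually, the equivalent nominal rate is the EAR itself: 8.6325%.

8.6325%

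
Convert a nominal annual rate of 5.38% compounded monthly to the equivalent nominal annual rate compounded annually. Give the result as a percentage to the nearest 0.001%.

5.515%

EAR = (1 + 0.0538/12)^12 − 1 = 0.055147.
Compounded annually, the equivalent nominal rate is the EAR itself: 5.515%.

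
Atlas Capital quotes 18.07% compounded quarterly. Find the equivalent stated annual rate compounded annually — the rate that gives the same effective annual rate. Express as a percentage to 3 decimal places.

19.332%

EAR = (1 + 0.1807/4)^4 − 1 = 0.193318.
Compounded annually, the equivalent nominal rate is the EAR itself: 19.332%.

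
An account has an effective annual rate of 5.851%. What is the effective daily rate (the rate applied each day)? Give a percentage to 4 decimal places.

0.0156%

The per-day rate i satisfies (1 + i)^365 = 1 + 0.05851.
i = 1.05851^(1/365) − 1 = 0.0001558 = 0.0156%.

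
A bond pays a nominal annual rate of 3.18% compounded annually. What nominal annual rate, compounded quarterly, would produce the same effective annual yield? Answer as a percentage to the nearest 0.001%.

3.143%

Compounded annually, EAR = nominal = 0.031800.
Solve (1 + r/4)^4 = 1.031800: r/4 = 1.031800^(1/4) − 1 = 0.007857, so r = 0.031428 = 3.143%.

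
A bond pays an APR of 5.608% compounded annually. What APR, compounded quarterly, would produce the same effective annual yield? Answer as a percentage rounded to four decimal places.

Compounded annually, EAR = nominal = 0.056080.
Solve (1 + r/4)^4 = 1.056080: r/4 = 1.056080^(1/4) − 1 = 0.013734, so r = 0.054938 = 5.4938%.

5.4938%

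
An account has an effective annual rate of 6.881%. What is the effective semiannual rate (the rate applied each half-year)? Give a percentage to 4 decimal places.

3.3833%

The per-half-year rate i satisfies (1 + i)^2 = 1 + 0.06881.
i = 1.06881^(1/2) − 1 = 0.0338327 = 3.3833%.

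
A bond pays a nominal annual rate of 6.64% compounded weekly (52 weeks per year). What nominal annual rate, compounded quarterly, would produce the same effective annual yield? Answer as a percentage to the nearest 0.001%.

EAR = (1 + 0.0664/52)^52 − 1 = 0.068609.
Solve (1 + r/4)^4 = 1.068609: r/4 = 1.068609^(1/4) − 1 = 0.016728, so r = 0.066911 = 6.691%.

6.691%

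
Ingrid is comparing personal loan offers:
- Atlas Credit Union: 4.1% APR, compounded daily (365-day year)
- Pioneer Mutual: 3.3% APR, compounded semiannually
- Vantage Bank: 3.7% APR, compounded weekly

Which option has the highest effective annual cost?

Atlas Credit Union: (1 + 0.041/365)^365 − 1 = 4.185%
Pioneer Mutual: (1 + 0.033/2)^2 − 1 = 3.327%
Vantage Bank: (1 + 0.037/52)^52 − 1 = 3.768%
The highest effective annual rate is Atlas Credit Union at 4.185%.

Atlas Credit Union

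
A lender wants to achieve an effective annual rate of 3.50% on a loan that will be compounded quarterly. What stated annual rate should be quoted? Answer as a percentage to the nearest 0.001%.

3.455%

(1 + r/4)^4 − 1 = 0.0350, so 1 + r/4 = 1.0350^(1/4).
r/4 = 0.008637, so r = 0.034550 = 3.455%.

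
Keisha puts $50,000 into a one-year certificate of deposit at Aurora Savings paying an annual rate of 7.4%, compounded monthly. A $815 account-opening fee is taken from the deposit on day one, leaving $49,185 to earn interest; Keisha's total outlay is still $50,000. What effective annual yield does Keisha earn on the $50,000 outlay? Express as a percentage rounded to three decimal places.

5.901%

Value after one year: 49,185 × (1 + 0.074/12)^12 = 49,185 × 1.076562 = $52,950.71.
Effective yield on the $50,000 outlay: 52,950.71 / 50,000 − 1 = 0.059014 = 5.901%.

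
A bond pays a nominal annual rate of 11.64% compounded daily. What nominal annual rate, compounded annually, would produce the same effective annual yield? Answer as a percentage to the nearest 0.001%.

EAR = (1 + 0.1164/365)^365 − 1 = 0.123424.
Compounded annually, the equivalent nominal rate is the EAR itself: 12.342%.

12.342%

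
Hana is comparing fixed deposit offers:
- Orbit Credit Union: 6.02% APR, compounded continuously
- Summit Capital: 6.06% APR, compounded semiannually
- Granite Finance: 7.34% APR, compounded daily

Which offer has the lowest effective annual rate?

Orbit Credit Union: e^0.0602 − 1 = 6.205%
Summit Capital: (1 + 0.0606/2)^2 − 1 = 6.152%
Granite Finance: (1 + 0.0734/365)^365 − 1 = 7.615%
The lowest effective annual rate is Summit Capital at 6.152%.

Summit Capital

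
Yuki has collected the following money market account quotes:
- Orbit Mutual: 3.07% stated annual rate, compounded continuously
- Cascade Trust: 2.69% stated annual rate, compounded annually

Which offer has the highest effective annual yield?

Orbit Mutual: e^0.0307 − 1 = 3.118%
Cascade Trust: compounded annually, EAR = 2.690%
The highest effective annual rate is Orbit Mutual at 3.118%.

Orbit Mutual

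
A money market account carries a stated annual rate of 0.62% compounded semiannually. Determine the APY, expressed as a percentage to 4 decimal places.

0.6210%

EAR = (1 + 0.0062/2)^2 − 1.
= 1.006210 − 1 = 0.6210%.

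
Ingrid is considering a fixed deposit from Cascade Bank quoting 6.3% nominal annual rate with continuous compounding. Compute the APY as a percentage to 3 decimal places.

With continuous compounding, EAR = e^0.063 − 1.
e^0.063 = 1.065027, so EAR = 0.065027 = 6.503%.

6.503%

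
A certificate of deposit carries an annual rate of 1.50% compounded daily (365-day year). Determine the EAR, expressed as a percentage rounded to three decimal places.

EAR = (1 + 0.0150/365)^365 − 1.
= (1 + 0.000041)^365 − 1 = 1.015113 − 1 = 1.511%.

1.511%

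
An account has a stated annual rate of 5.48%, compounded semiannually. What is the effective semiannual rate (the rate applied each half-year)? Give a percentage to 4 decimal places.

2.7400%

With a nominal annual rate compounded semiannually, the periodic rate is the nominal rate divided by 2.
i = 0.0548 / 2 = 0.0274000 = 2.7400%.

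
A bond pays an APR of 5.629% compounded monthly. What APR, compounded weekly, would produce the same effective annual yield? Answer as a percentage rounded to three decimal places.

5.619%

EAR = (1 + 0.05629/12)^12 − 1 = 0.057765.
Solve (1 + r/52)^52 = 1.057765: r/52 = 1.057765^(1/52) − 1 = 0.001081, so r = 0.056189 = 5.619%.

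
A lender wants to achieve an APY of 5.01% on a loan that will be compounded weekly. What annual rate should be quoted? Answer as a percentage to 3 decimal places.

4.891%

(1 + r/52)^52 − 1 = 0.0501, so 1 + r/52 = 1.0501^(1/52).
r/52 = 0.000941, so r = 0.048908 = 4.891%.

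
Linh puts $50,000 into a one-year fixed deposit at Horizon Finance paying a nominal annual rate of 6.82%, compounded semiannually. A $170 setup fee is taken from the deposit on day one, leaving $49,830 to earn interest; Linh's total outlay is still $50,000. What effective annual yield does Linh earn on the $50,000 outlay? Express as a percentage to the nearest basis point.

6.57%

Value after one year: 49,830 × (1 + 0.0682/2)^2 = 49,830 × 1.069363 = $53,286.35.
Effective yield on the $50,000 outlay: 53,286.35 / 50,000 − 1 = 0.065727 = 6.57%.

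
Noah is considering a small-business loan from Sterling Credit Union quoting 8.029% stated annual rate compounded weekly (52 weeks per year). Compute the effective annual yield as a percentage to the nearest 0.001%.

EAR = (1 + 0.08029/52)^52 − 1.
= 1.083534 − 1 = 8.353%.

8.353%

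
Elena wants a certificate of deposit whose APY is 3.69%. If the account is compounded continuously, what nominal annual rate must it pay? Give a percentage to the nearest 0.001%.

Continuous: nominal r satisfies e^r − 1 = 0.0369.
r = ln(1 + 0.0369) = ln(1.0369) = 0.036235 = 3.624%.

3.624%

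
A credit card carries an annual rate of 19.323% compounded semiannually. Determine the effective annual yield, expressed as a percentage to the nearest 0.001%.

20.256%

EAR = (1 + 0.19323/2)^2 − 1.
= (1 + 0.096615)^2 − 1 = 1.202564 − 1 = 20.256%.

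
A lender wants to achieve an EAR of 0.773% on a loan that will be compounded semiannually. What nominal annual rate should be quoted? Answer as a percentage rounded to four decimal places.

0.7715%

(1 + r/2)^2 − 1 = 0.00773, so 1 + r/2 = 1.00773^(1/2).
r/2 = 0.003858, so r = 0.007715 = 0.7715%.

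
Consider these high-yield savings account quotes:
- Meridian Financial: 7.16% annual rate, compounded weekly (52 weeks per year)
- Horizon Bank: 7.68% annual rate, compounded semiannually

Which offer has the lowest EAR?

Meridian Financial: (1 + 0.0716/52)^52 − 1 = 7.417%
Horizon Bank: (1 + 0.0768/2)^2 − 1 = 7.827%
The lowest effective annual rate is Meridian Financial at 7.417%.

Meridian Financial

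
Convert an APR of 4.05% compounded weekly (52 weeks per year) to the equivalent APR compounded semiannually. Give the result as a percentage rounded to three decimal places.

EAR = (1 + 0.0405/52)^52 − 1 = 0.041315.
Solve (1 + r/2)^2 = 1.041315: r/2 = 1.041315^(1/2) − 1 = 0.020448, so r = 0.040897 = 4.090%.

4.090%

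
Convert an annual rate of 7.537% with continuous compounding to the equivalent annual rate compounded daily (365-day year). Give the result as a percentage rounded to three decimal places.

EAR under continuous compounding: e^0.07537 − 1 = 0.078283.
Solve (1 + r/365)^365 = 1.078283: r/365 = 1.078283^(1/365) − 1 = 0.000207, so r = 0.075378 = 7.538%.

7.538%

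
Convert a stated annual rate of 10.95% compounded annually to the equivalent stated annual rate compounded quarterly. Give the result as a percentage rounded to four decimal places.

10.5271%

Compounded annually, EAR = nominal = 0.109500.
Solve (1 + r/4)^4 = 1.109500: r/4 = 1.109500^(1/4) − 1 = 0.026318, so r = 0.105271 = 10.5271%.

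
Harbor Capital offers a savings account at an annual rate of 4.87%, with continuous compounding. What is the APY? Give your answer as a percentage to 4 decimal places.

4.9905%

With continuous compounding, EAR = e^0.0487 − 1.
e^0.0487 = 1.049905, so EAR = 0.049905 = 4.9905%.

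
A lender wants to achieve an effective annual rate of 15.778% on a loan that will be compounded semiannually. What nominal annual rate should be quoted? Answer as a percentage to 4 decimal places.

15.2004%

(1 + r/2)^2 − 1 = 0.15778, so 1 + r/2 = 1.15778^(1/2).
r/2 = 0.076002, so r = 0.152004 = 15.2004%.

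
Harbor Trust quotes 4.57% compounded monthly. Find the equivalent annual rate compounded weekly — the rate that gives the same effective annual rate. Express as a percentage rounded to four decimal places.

EAR = (1 + 0.0457/12)^12 − 1 = 0.046669.
Solve (1 + r/52)^52 = 1.046669: r/52 = 1.046669^(1/52) − 1 = 0.000878, so r = 0.045633 = 4.5633%.

4.5633%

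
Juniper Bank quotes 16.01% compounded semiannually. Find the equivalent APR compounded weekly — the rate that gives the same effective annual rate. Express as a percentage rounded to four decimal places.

EAR = (1 + 0.1601/2)^2 − 1 = 0.166508.
Solve (1 + r/52)^52 = 1.166508: r/52 = 1.166508^(1/52) − 1 = 0.002966, so r = 0.154243 = 15.4243%.

15.4243%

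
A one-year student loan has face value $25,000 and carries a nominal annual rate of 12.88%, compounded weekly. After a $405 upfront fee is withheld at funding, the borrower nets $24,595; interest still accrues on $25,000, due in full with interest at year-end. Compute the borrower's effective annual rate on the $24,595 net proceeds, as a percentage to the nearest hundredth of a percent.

15.60%

Amount owed after one year: 25,000 × (1 + 0.1288/52)^52 = 25,000 × 1.137281 = $28,432.04.
Effective rate on net proceeds: 28,432.04 / 24,595 − 1 = 0.156009 = 15.60%.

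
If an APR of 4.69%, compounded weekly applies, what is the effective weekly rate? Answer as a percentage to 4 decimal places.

0.0902%

With a nominal annual rate compounded weekly, the periodic rate is the nominal rate divided by 52.
i = 0.0469 / 52 = 0.0009019 = 0.0902%.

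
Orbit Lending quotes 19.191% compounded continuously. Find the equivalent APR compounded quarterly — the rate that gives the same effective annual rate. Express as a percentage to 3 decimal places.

EAR under continuous compounding: e^0.19191 − 1 = 0.211561.
Solve (1 + r/4)^4 = 1.211561: r/4 = 1.211561^(1/4) − 1 = 0.049147, so r = 0.196588 = 19.659%.

19.659%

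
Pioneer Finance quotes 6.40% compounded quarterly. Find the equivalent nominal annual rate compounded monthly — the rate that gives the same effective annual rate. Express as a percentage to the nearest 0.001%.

6.366%

EAR = (1 + 0.0640/4)^4 − 1 = 0.065552.
Solve (1 + r/12)^12 = 1.065552: r/12 = 1.065552^(1/12) − 1 = 0.005305, so r = 0.063662 = 6.366%.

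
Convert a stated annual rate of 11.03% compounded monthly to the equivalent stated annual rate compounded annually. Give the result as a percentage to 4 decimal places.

11.6051%

EAR = (1 + 0.1103/12)^12 − 1 = 0.116051.
Compounded annually, the equivalent nominal rate is the EAR itself: 11.6051%.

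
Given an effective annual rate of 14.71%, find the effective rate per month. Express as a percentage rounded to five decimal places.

The per-month rate i satisfies (1 + i)^12 = 1 + 0.1471.
i = 1.1471^(1/12) − 1 = 0.0115021 = 1.15021%.

1.15021%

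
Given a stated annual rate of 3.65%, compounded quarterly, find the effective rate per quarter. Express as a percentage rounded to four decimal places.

0.9125%

With a nominal annual rate compounded quarterly, the periodic rate is the nominal rate divided by 4.
i = 0.0365 / 4 = 0.0091250 = 0.9125%.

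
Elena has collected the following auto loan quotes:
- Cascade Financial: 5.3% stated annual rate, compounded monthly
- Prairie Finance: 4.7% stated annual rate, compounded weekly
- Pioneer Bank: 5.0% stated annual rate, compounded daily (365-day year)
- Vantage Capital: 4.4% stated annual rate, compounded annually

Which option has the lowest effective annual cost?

Cascade Financial: (1 + 0.053/12)^12 − 1 = 5.431%
Prairie Finance: (1 + 0.047/52)^52 − 1 = 4.810%
Pioneer Bank: (1 + 0.050/365)^365 − 1 = 5.127%
Vantage Capital: compounded annually, EAR = 4.400%
The lowest effective annual rate is Vantage Capital at 4.400%.

Vantage Capital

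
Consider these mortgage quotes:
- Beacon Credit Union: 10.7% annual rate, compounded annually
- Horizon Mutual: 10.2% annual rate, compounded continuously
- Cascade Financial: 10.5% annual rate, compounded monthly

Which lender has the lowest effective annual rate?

Beacon Credit Union

Beacon Credit Union: compounded annually, EAR = 10.700%
Horizon Mutual: e^0.102 − 1 = 10.738%
Cascade Financial: (1 + 0.105/12)^12 − 1 = 11.020%
The lowest effective annual rate is Beacon Credit Union at 10.700%.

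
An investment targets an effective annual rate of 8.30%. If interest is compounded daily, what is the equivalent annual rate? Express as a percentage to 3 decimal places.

7.974%

(1 + r/365)^365 − 1 = 0.0830, so 1 + r/365 = 1.0830^(1/365).
r/365 = 0.000218, so r = 0.079744 = 7.974%.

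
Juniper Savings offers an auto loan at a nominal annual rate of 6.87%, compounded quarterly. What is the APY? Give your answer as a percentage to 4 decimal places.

7.0490%

EAR = (1 + 0.0687/4)^4 − 1.
= 1.070490 − 1 = 7.0490%.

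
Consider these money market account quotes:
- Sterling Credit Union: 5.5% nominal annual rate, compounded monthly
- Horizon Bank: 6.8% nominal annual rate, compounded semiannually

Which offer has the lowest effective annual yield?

Sterling Credit Union: (1 + 0.055/12)^12 − 1 = 5.641%
Horizon Bank: (1 + 0.068/2)^2 − 1 = 6.916%
The lowest effective annual rate is Sterling Credit Union at 5.641%.

Sterling Credit Union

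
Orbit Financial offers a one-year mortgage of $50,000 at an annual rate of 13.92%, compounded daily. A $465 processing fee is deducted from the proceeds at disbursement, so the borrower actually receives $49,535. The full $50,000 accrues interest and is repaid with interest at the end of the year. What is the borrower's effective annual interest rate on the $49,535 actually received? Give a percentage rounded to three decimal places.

16.011%

Amount owed after one year: 50,000 × (1 + 0.1392/365)^365 = 50,000 × 1.149323 = $57,466.17.
Effective rate on net proceeds: 57,466.17 / 49,535 − 1 = 0.160112 = 16.011%.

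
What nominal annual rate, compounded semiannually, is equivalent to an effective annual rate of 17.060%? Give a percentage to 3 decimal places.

16.389%

(1 + r/2)^2 − 1 = 0.17060, so 1 + r/2 = 1.17060^(1/2).
r/2 = 0.081943, so r = 0.163885 = 16.389%.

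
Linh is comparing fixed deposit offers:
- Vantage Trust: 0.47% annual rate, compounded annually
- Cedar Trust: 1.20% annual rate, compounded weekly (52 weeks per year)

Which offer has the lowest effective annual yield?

Vantage Trust

Vantage Trust: compounded annually, EAR = 0.470%
Cedar Trust: (1 + 0.0120/52)^52 − 1 = 1.207%
The lowest effective annual rate is Vantage Trust at 0.470%.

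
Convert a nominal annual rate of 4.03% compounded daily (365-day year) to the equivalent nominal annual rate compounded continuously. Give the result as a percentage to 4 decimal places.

EAR = (1 + 0.0403/365)^365 − 1 = 0.041121.
Equivalent continuous rate: r = ln(1 + 0.041121) = 0.040298 = 4.0298%.

4.0298%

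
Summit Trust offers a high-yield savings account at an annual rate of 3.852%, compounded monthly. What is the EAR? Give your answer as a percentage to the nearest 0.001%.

EAR = (1 + 0.03852/12)^12 − 1.
= (1 + 0.003210)^12 − 1 = 1.039207 − 1 = 3.921%.

3.921%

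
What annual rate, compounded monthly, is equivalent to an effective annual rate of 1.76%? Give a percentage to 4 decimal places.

1.7460%

(1 + r/12)^12 − 1 = 0.0176, so 1 + r/12 = 1.0176^(1/12).
r/12 = 0.001455, so r = 0.017460 = 1.7460%.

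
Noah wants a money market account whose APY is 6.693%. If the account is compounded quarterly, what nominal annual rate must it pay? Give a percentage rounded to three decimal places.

(1 + r/4)^4 − 1 = 0.06693, so 1 + r/4 = 1.06693^(1/4).
r/4 = 0.016328, so r = 0.065313 = 6.531%.

6.531%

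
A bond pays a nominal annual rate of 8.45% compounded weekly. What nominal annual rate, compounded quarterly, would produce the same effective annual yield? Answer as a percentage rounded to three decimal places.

8.533%

EAR = (1 + 0.0845/52)^52 − 1 = 0.088098.
Solve (1 + r/4)^4 = 1.088098: r/4 = 1.088098^(1/4) − 1 = 0.021332, so r = 0.085329 = 8.533%.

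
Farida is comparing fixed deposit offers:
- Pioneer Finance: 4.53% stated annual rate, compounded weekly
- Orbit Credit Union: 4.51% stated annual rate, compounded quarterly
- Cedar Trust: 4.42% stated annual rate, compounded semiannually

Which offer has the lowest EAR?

Cedar Trust

Pioneer Finance: (1 + 0.0453/52)^52 − 1 = 4.632%
Orbit Credit Union: (1 + 0.0451/4)^4 − 1 = 4.587%
Cedar Trust: (1 + 0.0442/2)^2 − 1 = 4.469%
The lowest effective annual rate is Cedar Trust at 4.469%.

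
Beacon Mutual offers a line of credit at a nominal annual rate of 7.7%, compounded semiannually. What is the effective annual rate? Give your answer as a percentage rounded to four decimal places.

7.8482%

EAR = (1 + 0.077/2)^2 − 1.
= (1 + 0.038500)^2 − 1 = 1.078482 − 1 = 7.8482%.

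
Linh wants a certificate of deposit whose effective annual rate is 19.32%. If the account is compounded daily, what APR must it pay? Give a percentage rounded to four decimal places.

(1 + r/365)^365 − 1 = 0.1932, so 1 + r/365 = 1.1932^(1/365).
r/365 = 0.000484, so r = 0.176682 = 17.6682%.

17.6682%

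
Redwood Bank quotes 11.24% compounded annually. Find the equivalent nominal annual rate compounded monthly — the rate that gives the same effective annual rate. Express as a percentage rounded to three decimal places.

Compounded annually, EAR = nominal = 0.112400.
Solve (1 + r/12)^12 = 1.112400: r/12 = 1.112400^(1/12) − 1 = 0.008916, so r = 0.106994 = 10.699%.

10.699%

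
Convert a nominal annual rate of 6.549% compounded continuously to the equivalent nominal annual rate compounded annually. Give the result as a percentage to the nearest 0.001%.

EAR under continuous compounding: e^0.06549 − 1 = 0.067682.
Compounded annually, the equivalent nominal rate is the EAR itself: 6.768%.

6.768%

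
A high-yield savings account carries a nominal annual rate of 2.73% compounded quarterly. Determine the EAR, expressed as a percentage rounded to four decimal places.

2.7581%

EAR = (1 + 0.0273/4)^4 − 1.
= (1 + 0.006825)^4 − 1 = 1.027581 − 1 = 2.7581%.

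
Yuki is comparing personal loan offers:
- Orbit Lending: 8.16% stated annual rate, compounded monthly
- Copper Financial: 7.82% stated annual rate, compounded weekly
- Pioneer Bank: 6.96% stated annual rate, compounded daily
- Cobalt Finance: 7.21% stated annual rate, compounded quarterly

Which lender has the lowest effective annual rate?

Pioneer Bank

Orbit Lending: (1 + 0.0816/12)^12 − 1 = 8.472%
Copper Financial: (1 + 0.0782/52)^52 − 1 = 8.128%
Pioneer Bank: (1 + 0.0696/365)^365 − 1 = 7.207%
Cobalt Finance: (1 + 0.0721/4)^4 − 1 = 7.407%
The lowest effective annual rate is Pioneer Bank at 7.207%.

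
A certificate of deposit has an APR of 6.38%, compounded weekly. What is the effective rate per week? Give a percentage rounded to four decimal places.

With a nominal annual rate compounded weekly, the periodic rate is the nominal rate divided by 52.
i = 0.0638 / 52 = 0.0012269 = 0.1227%.

0.1227%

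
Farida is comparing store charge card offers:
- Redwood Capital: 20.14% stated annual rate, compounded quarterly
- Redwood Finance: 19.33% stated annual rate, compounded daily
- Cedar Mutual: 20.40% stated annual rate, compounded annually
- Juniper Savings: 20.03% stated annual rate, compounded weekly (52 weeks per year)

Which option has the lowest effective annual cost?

Cedar Mutual

Redwood Capital: (1 + 0.2014/4)^4 − 1 = 21.713%
Redwood Finance: (1 + 0.1933/365)^365 − 1 = 21.318%
Cedar Mutual: compounded annually, EAR = 20.400%
Juniper Savings: (1 + 0.2003/52)^52 − 1 = 22.130%
The lowest effective annual rate is Cedar Mutual at 20.400%.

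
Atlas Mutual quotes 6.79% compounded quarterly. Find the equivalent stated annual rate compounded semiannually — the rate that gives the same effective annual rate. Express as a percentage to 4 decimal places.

6.8476%

EAR = (1 + 0.0679/4)^4 − 1 = 0.069649.
Solve (1 + r/2)^2 = 1.069649: r/2 = 1.069649^(1/2) − 1 = 0.034238, so r = 0.068476 = 6.8476%.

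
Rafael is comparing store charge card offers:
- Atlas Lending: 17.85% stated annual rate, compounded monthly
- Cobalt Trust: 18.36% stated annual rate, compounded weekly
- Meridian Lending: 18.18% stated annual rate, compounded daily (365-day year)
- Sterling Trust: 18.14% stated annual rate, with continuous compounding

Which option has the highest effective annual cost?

Cobalt Trust

Atlas Lending: (1 + 0.1785/12)^12 − 1 = 19.385%
Cobalt Trust: (1 + 0.1836/52)^52 − 1 = 20.115%
Meridian Lending: (1 + 0.1818/365)^365 − 1 = 19.932%
Sterling Trust: e^0.1814 − 1 = 19.889%
The highest effective annual rate is Cobalt Trust at 20.115%.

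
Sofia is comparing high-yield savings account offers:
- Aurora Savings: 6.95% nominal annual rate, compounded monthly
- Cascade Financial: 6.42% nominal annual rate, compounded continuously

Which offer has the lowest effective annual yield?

Cascade Financial

Aurora Savings: (1 + 0.0695/12)^12 − 1 = 7.176%
Cascade Financial: e^0.0642 − 1 = 6.631%
The lowest effective annual rate is Cascade Financial at 6.631%.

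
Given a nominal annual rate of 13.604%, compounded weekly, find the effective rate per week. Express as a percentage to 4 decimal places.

With a nominal annual rate compounded weekly, the periodic rate is the nominal rate divided by 52.
i = 0.13604 / 52 = 0.0026162 = 0.2616%.

0.2616%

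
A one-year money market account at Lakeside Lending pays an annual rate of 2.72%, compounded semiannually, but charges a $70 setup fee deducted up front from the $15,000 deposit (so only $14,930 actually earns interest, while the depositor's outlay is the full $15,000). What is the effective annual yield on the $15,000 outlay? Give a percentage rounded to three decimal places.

Value after one year: 14,930 × (1 + 0.0272/2)^2 = 14,930 × 1.027385 = $15,338.86.
Effective yield on the $15,000 outlay: 15,338.86 / 15,000 − 1 = 0.022590 = 2.259%.

2.259%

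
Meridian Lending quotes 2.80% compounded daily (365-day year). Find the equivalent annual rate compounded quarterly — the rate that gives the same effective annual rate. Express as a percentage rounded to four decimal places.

2.8097%

EAR = (1 + 0.0280/365)^365 − 1 = 0.028395.
Solve (1 + r/4)^4 = 1.028395: r/4 = 1.028395^(1/4) − 1 = 0.007024, so r = 0.028097 = 2.8097%.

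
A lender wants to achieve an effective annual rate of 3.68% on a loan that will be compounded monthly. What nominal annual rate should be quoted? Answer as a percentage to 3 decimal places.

3.619%

(1 + r/12)^12 − 1 = 0.0368, so 1 + r/12 = 1.0368^(1/12).
r/12 = 0.003016, so r = 0.036194 = 3.619%.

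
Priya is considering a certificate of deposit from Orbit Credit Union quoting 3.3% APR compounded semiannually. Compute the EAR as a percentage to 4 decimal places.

3.3272%

EAR = (1 + 0.033/2)^2 − 1.
= (1 + 0.016500)^2 − 1 = 1.033272 − 1 = 3.3272%.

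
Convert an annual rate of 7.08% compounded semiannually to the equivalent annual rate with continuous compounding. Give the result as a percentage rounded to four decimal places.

EAR = (1 + 0.0708/2)^2 − 1 = 0.072053.
Equivalent continuous rate: r = ln(1 + 0.072053) = 0.069576 = 6.9576%.

6.9576%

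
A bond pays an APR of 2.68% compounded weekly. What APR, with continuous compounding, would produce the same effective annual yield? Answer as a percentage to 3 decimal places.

EAR = (1 + 0.0268/52)^52 − 1 = 0.027155.
Equivalent continuous rate: r = ln(1 + 0.027155) = 0.026793 = 2.679%.

2.679%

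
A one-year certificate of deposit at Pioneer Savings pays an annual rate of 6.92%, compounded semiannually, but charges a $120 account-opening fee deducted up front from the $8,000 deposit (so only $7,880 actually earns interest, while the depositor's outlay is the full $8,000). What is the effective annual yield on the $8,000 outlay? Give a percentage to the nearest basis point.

5.43%

Value after one year: 7,880 × (1 + 0.0692/2)^2 = 7,880 × 1.070397 = $8,434.73.
Effective yield on the $8,000 outlay: 8,434.73 / 8,000 − 1 = 0.054341 = 5.43%.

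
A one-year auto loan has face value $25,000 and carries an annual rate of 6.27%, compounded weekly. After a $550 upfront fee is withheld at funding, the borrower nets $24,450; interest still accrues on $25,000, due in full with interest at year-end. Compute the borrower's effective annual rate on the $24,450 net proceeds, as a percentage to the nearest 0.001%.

Amount owed after one year: 25,000 × (1 + 0.0627/52)^52 = 25,000 × 1.064667 = $26,616.68.
Effective rate on net proceeds: 26,616.68 / 24,450 − 1 = 0.088617 = 8.862%.

8.862%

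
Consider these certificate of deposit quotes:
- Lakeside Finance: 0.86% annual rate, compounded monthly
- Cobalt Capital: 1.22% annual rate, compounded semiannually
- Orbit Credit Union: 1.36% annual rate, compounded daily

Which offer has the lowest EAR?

Lakeside Finance

Lakeside Finance: (1 + 0.0086/12)^12 − 1 = 0.863%
Cobalt Capital: (1 + 0.0122/2)^2 − 1 = 1.224%
Orbit Credit Union: (1 + 0.0136/365)^365 − 1 = 1.369%
The lowest effective annual rate is Lakeside Finance at 0.863%.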